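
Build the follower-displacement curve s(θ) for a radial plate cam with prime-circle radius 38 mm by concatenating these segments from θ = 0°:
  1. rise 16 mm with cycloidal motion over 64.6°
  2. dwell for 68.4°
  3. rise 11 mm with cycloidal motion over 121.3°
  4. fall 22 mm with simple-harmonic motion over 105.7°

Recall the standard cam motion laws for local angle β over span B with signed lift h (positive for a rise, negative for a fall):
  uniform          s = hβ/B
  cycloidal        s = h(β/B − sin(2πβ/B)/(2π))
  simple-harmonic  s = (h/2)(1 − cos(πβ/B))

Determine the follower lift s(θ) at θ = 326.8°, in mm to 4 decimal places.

seg 1 [0°–64.6°] cycloidal, h=16: full span → s += 16 → s = 16.0000
seg 2 [64.6°–133°] dwell: s stays 16.0000
seg 3 [133°–254.3°] cycloidal, h=11: full span → s += 11 → s = 27.0000
seg 4 [254.3°–360°] simple-harmonic, h=-22: θ=326.8° here. β=72.5, B=105.7. -22/2·(1 − cos(π·0.6859)) = -17.0653 → s = 9.9347

9.9347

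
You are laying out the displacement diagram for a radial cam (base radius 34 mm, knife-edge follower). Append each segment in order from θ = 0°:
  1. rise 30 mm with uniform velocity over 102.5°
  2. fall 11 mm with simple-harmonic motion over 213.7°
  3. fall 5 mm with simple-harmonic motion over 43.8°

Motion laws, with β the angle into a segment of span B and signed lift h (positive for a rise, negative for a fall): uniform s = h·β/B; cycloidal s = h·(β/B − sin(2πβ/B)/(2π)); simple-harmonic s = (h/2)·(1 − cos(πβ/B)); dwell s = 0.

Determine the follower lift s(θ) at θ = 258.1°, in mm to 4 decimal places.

seg 1 [0°–102.5°] uniform, h=30: full span → s += 30 → s = 30.0000
seg 2 [102.5°–316.2°] simple-harmonic, h=-11: θ=258.1° here. β=155.6, B=213.7. -11/2·(1 − cos(π·0.7281)) = -9.1128 → s = 20.8872

20.8872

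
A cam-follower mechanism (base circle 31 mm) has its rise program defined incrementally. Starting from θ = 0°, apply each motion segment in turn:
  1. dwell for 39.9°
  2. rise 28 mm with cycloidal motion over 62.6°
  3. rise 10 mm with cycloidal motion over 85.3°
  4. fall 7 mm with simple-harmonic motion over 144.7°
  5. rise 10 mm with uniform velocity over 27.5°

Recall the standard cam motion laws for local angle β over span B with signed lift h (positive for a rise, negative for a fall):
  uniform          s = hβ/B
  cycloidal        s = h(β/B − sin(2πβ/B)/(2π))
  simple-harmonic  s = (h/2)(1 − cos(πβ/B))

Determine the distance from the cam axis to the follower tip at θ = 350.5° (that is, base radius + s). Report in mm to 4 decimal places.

seg 1 [0°–39.9°] dwell: s stays 0.0000
seg 2 [39.9°–102.5°] cycloidal, h=28: full span → s += 28 → s = 28.0000
seg 3 [102.5°–187.8°] cycloidal, h=10: full span → s += 10 → s = 38.0000
seg 4 [187.8°–332.5°] simple-harmonic, h=-7: full span → s += -7 → s = 31.0000
seg 5 [332.5°–360°] uniform, h=10: θ=350.5° here. β=18, B=27.5. 10·18/27.5 = 6.5455 → s = 37.5455
radial distance = base radius + s = 31 + 37.5455 = 68.5455

68.5455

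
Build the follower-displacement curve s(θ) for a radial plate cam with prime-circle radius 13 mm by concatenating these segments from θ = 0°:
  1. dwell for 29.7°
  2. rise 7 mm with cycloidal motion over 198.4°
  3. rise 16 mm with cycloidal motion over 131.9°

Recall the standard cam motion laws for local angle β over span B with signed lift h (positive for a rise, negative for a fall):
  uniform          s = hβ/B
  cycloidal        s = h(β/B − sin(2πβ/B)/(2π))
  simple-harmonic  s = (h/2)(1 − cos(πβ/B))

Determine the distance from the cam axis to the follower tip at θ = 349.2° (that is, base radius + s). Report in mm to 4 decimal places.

seg 1 [0°–29.7°] dwell: s stays 0.0000
seg 2 [29.7°–228.1°] cycloidal, h=7: full span → s += 7 → s = 7.0000
seg 3 [228.1°–360°] cycloidal, h=16: θ=349.2° here. β=121.1, B=131.9. 16·(0.9181 − sin(2π·0.9181)/(2π)) = 15.9430 → s = 22.9430
radial distance = base radius + s = 13 + 22.9430 = 35.9430

35.9430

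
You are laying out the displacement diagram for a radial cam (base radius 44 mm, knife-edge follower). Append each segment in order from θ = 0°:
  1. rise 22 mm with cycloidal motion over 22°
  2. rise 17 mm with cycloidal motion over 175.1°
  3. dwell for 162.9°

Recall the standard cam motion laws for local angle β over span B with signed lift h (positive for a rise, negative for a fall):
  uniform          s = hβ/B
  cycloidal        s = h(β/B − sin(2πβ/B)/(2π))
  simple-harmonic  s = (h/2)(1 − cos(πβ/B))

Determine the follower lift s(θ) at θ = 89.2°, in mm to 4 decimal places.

seg 1 [0°–22°] cycloidal, h=22: full span → s += 22 → s = 22.0000
seg 2 [22°–197.1°] cycloidal, h=17: θ=89.2° here. β=67.2, B=175.1. 17·(0.3838 − sin(2π·0.3838)/(2π)) = 4.7195 → s = 26.7195

26.7195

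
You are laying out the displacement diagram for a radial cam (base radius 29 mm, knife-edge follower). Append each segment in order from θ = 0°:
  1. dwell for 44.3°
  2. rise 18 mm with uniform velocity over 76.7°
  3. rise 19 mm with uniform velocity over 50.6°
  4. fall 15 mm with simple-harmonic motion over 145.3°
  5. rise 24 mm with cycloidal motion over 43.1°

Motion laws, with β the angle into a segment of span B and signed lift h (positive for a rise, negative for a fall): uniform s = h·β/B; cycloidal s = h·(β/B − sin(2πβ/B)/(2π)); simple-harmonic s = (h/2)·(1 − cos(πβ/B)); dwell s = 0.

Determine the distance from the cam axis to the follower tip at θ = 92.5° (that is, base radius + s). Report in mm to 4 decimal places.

seg 1 [0°–44.3°] dwell: s stays 0.0000
seg 2 [44.3°–121°] uniform, h=18: θ=92.5° here. β=48.2, B=76.7. 18·48.2/76.7 = 11.3116 → s = 11.3116
radial distance = base radius + s = 29 + 11.3116 = 40.3116

40.3116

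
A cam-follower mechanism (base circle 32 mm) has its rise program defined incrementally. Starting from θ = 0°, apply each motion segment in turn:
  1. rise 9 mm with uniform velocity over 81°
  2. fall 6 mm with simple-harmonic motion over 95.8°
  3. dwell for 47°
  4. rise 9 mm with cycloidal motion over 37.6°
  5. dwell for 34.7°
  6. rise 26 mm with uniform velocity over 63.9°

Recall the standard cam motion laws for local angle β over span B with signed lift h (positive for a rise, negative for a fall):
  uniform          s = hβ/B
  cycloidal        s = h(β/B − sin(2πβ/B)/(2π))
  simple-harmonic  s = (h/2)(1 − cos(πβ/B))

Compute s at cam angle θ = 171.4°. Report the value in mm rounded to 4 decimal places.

seg 1 [0°–81°] uniform, h=9: full span → s += 9 → s = 9.0000
seg 2 [81°–176.8°] simple-harmonic, h=-6: θ=171.4° here. β=90.4, B=95.8. -6/2·(1 − cos(π·0.9436)) = -5.9531 → s = 3.0469

3.0469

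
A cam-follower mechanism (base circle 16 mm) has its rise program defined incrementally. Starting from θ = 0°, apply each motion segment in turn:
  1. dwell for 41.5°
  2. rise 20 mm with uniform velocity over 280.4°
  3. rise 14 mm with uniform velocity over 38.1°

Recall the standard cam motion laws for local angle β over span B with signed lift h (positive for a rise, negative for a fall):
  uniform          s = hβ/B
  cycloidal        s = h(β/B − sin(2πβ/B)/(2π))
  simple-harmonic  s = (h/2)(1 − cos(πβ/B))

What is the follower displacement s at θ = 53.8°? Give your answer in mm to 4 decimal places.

seg 1 [0°–41.5°] dwell: s stays 0.0000
seg 2 [41.5°–321.9°] uniform, h=20: θ=53.8° here. β=12.3, B=280.4. 20·12.3/280.4 = 0.8773 → s = 0.8773

0.8773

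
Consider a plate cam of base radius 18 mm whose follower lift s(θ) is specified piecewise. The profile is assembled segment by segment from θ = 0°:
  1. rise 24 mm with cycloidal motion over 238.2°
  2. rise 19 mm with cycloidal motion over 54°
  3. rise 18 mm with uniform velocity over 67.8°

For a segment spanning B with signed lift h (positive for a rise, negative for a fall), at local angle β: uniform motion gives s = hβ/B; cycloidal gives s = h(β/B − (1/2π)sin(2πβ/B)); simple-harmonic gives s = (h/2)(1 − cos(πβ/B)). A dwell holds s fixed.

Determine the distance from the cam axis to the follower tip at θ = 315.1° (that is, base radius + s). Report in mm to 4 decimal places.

seg 1 [0°–238.2°] cycloidal, h=24: full span → s += 24 → s = 24.0000
seg 2 [238.2°–292.2°] cycloidal, h=19: full span → s += 19 → s = 43.0000
seg 3 [292.2°–360°] uniform, h=18: θ=315.1° here. β=22.9, B=67.8. 18·22.9/67.8 = 6.0796 → s = 49.0796
radial distance = base radius + s = 18 + 49.0796 = 67.0796

67.0796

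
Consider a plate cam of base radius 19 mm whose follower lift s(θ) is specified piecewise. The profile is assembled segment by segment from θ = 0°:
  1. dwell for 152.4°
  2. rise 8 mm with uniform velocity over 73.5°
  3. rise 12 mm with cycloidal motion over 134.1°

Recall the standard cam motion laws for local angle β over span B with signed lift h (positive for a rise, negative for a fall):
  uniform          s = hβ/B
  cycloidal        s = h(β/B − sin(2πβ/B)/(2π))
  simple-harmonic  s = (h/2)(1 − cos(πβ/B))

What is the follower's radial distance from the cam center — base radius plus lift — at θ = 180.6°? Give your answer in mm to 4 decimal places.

seg 1 [0°–152.4°] dwell: s stays 0.0000
seg 2 [152.4°–225.9°] uniform, h=8: θ=180.6° here. β=28.2, B=73.5. 8·28.2/73.5 = 3.0694 → s = 3.0694
radial distance = base radius + s = 19 + 3.0694 = 22.0694

22.0694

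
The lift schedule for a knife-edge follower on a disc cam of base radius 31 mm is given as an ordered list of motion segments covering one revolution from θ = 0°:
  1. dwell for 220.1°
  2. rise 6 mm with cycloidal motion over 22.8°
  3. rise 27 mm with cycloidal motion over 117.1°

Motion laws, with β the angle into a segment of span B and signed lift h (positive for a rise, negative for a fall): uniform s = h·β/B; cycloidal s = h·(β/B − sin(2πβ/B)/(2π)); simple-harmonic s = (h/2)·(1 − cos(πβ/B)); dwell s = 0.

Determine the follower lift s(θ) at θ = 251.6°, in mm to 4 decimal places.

seg 1 [0°–220.1°] dwell: s stays 0.0000
seg 2 [220.1°–242.9°] cycloidal, h=6: full span → s += 6 → s = 6.0000
seg 3 [242.9°–360°] cycloidal, h=27: θ=251.6° here. β=8.7, B=117.1. 27·(0.0743 − sin(2π·0.0743)/(2π)) = 0.0721 → s = 6.0721

6.0721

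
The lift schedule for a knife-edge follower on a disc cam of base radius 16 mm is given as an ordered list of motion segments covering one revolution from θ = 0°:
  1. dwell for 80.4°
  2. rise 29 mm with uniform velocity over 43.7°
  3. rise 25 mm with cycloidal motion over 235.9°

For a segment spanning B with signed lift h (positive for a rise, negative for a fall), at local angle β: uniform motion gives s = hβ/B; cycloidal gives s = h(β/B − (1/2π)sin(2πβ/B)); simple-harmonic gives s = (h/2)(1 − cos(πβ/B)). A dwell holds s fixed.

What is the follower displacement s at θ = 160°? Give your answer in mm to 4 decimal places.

seg 1 [0°–80.4°] dwell: s stays 0.0000
seg 2 [80.4°–124.1°] uniform, h=29: full span → s += 29 → s = 29.0000
seg 3 [124.1°–360°] cycloidal, h=25: θ=160° here. β=35.9, B=235.9. 25·(0.1522 − sin(2π·0.1522)/(2π)) = 0.5538 → s = 29.5538

29.5538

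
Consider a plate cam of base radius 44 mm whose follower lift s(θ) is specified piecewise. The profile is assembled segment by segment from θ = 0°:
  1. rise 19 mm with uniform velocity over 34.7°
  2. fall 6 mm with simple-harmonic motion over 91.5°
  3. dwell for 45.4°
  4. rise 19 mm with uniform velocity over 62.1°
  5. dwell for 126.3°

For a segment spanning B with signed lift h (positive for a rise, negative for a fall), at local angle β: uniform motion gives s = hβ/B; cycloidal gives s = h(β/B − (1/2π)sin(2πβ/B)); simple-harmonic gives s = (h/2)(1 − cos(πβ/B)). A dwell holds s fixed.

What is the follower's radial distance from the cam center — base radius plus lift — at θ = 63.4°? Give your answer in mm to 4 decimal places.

seg 1 [0°–34.7°] uniform, h=19: full span → s += 19 → s = 19.0000
seg 2 [34.7°–126.2°] simple-harmonic, h=-6: θ=63.4° here. β=28.7, B=91.5. -6/2·(1 − cos(π·0.3137)) = -1.3424 → s = 17.6576
radial distance = base radius + s = 44 + 17.6576 = 61.6576

61.6576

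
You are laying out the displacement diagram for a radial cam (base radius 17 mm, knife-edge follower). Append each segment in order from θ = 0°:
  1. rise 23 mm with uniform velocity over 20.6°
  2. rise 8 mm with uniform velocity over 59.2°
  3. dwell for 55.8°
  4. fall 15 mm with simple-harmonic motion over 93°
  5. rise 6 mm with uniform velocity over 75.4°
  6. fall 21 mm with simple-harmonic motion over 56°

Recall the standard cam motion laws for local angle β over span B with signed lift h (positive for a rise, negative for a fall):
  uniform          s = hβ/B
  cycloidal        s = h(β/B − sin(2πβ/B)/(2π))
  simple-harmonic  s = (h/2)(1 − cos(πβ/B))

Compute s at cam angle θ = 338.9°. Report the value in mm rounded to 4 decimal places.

seg 1 [0°–20.6°] uniform, h=23: full span → s += 23 → s = 23.0000
seg 2 [20.6°–79.8°] uniform, h=8: full span → s += 8 → s = 31.0000
seg 3 [79.8°–135.6°] dwell: s stays 31.0000
seg 4 [135.6°–228.6°] simple-harmonic, h=-15: full span → s += -15 → s = 16.0000
seg 5 [228.6°–304°] uniform, h=6: full span → s += 6 → s = 22.0000
seg 6 [304°–360°] simple-harmonic, h=-21: θ=338.9° here. β=34.9, B=56. -21/2·(1 − cos(π·0.6232)) = -14.4637 → s = 7.5363

7.5363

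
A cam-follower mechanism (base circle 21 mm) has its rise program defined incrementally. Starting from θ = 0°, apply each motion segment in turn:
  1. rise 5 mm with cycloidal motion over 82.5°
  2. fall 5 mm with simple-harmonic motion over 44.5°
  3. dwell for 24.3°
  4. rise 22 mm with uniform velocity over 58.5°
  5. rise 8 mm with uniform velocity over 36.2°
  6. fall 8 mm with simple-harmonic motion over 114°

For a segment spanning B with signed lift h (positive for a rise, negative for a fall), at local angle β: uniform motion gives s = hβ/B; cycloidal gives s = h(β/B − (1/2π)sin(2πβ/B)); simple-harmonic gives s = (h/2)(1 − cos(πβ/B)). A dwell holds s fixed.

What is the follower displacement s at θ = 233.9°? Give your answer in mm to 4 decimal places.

seg 1 [0°–82.5°] cycloidal, h=5: full span → s += 5 → s = 5.0000
seg 2 [82.5°–127°] simple-harmonic, h=-5: full span → s += -5 → s = 0.0000
seg 3 [127°–151.3°] dwell: s stays 0.0000
seg 4 [151.3°–209.8°] uniform, h=22: full span → s += 22 → s = 22.0000
seg 5 [209.8°–246°] uniform, h=8: θ=233.9° here. β=24.1, B=36.2. 8·24.1/36.2 = 5.3260 → s = 27.3260

27.3260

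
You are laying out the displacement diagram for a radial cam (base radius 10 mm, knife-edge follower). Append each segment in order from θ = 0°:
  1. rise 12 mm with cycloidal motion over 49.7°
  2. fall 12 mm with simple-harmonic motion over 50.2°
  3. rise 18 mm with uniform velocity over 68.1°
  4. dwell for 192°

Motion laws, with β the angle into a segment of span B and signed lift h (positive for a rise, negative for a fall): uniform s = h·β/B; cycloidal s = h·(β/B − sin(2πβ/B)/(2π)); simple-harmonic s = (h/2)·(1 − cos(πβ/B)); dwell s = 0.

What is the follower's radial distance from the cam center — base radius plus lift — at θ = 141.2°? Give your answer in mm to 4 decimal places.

seg 1 [0°–49.7°] cycloidal, h=12: full span → s += 12 → s = 12.0000
seg 2 [49.7°–99.9°] simple-harmonic, h=-12: full span → s += -12 → s = 0.0000
seg 3 [99.9°–168°] uniform, h=18: θ=141.2° here. β=41.3, B=68.1. 18·41.3/68.1 = 10.9163 → s = 10.9163
radial distance = base radius + s = 10 + 10.9163 = 20.9163

20.9163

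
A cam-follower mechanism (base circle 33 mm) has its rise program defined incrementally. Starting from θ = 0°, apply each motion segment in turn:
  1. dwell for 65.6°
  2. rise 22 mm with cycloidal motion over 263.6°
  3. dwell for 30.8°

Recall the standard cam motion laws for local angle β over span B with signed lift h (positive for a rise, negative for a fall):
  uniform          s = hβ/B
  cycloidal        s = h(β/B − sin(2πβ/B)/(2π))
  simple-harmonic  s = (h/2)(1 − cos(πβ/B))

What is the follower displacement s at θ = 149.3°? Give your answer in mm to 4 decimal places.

seg 1 [0°–65.6°] dwell: s stays 0.0000
seg 2 [65.6°–329.2°] cycloidal, h=22: θ=149.3° here. β=83.7, B=263.6. 22·(0.3175 − sin(2π·0.3175)/(2π)) = 3.7946 → s = 3.7946

3.7946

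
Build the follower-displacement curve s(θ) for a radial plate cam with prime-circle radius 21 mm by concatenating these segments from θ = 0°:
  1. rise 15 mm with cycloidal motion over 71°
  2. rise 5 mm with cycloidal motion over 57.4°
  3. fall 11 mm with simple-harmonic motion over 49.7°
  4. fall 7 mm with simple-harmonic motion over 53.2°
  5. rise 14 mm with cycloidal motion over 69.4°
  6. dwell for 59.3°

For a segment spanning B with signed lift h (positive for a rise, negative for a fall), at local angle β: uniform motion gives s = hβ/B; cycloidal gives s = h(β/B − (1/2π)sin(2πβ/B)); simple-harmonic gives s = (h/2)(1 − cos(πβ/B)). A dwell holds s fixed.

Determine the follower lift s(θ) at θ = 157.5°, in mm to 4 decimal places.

seg 1 [0°–71°] cycloidal, h=15: full span → s += 15 → s = 15.0000
seg 2 [71°–128.4°] cycloidal, h=5: full span → s += 5 → s = 20.0000
seg 3 [128.4°–178.1°] simple-harmonic, h=-11: θ=157.5° here. β=29.1, B=49.7. -11/2·(1 − cos(π·0.5855)) = -6.9599 → s = 13.0401

13.0401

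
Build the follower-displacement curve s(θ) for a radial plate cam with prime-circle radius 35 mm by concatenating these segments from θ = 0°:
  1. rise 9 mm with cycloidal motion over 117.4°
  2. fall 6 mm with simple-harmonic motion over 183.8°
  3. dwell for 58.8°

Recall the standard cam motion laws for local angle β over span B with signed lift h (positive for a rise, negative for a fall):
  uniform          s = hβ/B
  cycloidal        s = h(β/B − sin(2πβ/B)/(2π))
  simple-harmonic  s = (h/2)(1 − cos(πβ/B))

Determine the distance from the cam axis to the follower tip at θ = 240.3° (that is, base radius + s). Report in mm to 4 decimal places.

seg 1 [0°–117.4°] cycloidal, h=9: full span → s += 9 → s = 9.0000
seg 2 [117.4°–301.2°] simple-harmonic, h=-6: θ=240.3° here. β=122.9, B=183.8. -6/2·(1 − cos(π·0.6687)) = -4.5163 → s = 4.4837
radial distance = base radius + s = 35 + 4.4837 = 39.4837

39.4837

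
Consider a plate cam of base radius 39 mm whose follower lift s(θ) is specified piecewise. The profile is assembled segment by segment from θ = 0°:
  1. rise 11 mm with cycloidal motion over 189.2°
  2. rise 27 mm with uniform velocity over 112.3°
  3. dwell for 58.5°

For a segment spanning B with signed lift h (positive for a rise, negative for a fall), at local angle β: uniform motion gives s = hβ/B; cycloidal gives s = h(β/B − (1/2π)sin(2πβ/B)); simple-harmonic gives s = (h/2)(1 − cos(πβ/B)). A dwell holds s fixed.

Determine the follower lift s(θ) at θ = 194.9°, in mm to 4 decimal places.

seg 1 [0°–189.2°] cycloidal, h=11: full span → s += 11 → s = 11.0000
seg 2 [189.2°–301.5°] uniform, h=27: θ=194.9° here. β=5.7, B=112.3. 27·5.7/112.3 = 1.3704 → s = 12.3704

12.3704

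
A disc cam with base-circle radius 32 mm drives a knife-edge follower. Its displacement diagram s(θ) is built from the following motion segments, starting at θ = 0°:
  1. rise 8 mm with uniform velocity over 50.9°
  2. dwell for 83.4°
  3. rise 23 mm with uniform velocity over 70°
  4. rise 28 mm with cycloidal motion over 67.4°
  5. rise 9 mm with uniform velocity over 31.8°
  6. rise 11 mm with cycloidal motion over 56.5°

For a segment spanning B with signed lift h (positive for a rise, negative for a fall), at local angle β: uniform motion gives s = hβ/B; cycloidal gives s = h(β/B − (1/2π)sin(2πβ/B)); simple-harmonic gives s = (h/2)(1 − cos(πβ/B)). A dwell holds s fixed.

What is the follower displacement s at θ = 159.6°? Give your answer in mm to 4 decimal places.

seg 1 [0°–50.9°] uniform, h=8: full span → s += 8 → s = 8.0000
seg 2 [50.9°–134.3°] dwell: s stays 8.0000
seg 3 [134.3°–204.3°] uniform, h=23: θ=159.6° here. β=25.3, B=70. 23·25.3/70 = 8.3129 → s = 16.3129

16.3129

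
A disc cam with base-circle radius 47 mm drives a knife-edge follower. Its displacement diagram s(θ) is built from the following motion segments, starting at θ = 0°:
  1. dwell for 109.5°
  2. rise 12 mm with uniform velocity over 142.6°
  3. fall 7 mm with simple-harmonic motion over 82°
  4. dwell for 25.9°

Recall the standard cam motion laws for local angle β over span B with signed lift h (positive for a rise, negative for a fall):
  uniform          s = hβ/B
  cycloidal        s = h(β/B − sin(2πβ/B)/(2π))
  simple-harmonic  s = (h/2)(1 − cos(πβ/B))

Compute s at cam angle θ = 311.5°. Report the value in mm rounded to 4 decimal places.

seg 1 [0°–109.5°] dwell: s stays 0.0000
seg 2 [109.5°–252.1°] uniform, h=12: full span → s += 12 → s = 12.0000
seg 3 [252.1°–334.1°] simple-harmonic, h=-7: θ=311.5° here. β=59.4, B=82. -7/2·(1 − cos(π·0.7244)) = -5.7680 → s = 6.2320

6.2320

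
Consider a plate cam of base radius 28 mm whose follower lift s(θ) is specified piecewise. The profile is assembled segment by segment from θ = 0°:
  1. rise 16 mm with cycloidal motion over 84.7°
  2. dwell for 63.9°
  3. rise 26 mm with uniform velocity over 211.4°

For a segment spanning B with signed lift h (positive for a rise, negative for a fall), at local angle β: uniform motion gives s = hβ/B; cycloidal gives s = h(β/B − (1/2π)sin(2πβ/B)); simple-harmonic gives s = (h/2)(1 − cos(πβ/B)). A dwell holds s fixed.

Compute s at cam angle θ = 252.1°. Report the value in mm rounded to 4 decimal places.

seg 1 [0°–84.7°] cycloidal, h=16: full span → s += 16 → s = 16.0000
seg 2 [84.7°–148.6°] dwell: s stays 16.0000
seg 3 [148.6°–360°] uniform, h=26: θ=252.1° here. β=103.5, B=211.4. 26·103.5/211.4 = 12.7294 → s = 28.7294

28.7294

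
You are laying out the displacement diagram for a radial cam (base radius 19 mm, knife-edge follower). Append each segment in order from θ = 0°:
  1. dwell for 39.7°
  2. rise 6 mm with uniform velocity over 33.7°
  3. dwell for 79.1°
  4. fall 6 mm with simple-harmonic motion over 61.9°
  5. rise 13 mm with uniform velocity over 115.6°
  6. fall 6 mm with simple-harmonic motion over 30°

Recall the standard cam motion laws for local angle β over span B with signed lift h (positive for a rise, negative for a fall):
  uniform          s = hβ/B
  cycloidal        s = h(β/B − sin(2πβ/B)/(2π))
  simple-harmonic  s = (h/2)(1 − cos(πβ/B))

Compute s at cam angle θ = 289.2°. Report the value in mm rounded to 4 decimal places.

seg 1 [0°–39.7°] dwell: s stays 0.0000
seg 2 [39.7°–73.4°] uniform, h=6: full span → s += 6 → s = 6.0000
seg 3 [73.4°–152.5°] dwell: s stays 6.0000
seg 4 [152.5°–214.4°] simple-harmonic, h=-6: full span → s += -6 → s = 0.0000
seg 5 [214.4°–330°] uniform, h=13: θ=289.2° here. β=74.8, B=115.6. 13·74.8/115.6 = 8.4118 → s = 8.4118

8.4118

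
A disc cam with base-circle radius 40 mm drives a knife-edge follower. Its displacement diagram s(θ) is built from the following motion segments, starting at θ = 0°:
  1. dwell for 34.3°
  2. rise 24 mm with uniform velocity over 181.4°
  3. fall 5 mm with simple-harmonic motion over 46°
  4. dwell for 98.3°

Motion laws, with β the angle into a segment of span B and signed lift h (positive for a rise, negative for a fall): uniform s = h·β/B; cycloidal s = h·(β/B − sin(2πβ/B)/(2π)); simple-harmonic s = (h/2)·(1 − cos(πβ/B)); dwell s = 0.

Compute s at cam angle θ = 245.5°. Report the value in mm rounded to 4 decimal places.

seg 1 [0°–34.3°] dwell: s stays 0.0000
seg 2 [34.3°–215.7°] uniform, h=24: full span → s += 24 → s = 24.0000
seg 3 [215.7°–261.7°] simple-harmonic, h=-5: θ=245.5° here. β=29.8, B=46. -5/2·(1 − cos(π·0.6478)) = -3.6197 → s = 20.3803

20.3803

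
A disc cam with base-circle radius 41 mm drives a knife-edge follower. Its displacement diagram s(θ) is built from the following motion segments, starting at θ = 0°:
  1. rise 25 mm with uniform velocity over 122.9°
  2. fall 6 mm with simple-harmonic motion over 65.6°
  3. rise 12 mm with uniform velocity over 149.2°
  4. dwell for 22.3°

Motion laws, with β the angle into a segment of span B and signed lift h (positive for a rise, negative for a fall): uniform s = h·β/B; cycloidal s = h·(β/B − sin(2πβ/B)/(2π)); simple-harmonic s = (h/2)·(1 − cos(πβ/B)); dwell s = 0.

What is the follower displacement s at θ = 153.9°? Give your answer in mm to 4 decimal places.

seg 1 [0°–122.9°] uniform, h=25: full span → s += 25 → s = 25.0000
seg 2 [122.9°–188.5°] simple-harmonic, h=-6: θ=153.9° here. β=31, B=65.6. -6/2·(1 − cos(π·0.4726)) = -2.7417 → s = 22.2583

22.2583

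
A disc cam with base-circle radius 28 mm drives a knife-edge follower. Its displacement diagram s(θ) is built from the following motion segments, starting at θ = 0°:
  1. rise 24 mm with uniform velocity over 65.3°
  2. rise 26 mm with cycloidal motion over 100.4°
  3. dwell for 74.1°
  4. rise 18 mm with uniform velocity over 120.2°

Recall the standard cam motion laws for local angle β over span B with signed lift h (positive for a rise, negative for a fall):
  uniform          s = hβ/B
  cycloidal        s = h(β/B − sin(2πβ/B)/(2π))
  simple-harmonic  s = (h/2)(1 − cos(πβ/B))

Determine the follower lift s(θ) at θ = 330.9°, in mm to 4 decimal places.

seg 1 [0°–65.3°] uniform, h=24: full span → s += 24 → s = 24.0000
seg 2 [65.3°–165.7°] cycloidal, h=26: full span → s += 26 → s = 50.0000
seg 3 [165.7°–239.8°] dwell: s stays 50.0000
seg 4 [239.8°–360°] uniform, h=18: θ=330.9° here. β=91.1, B=120.2. 18·91.1/120.2 = 13.6423 → s = 63.6423

63.6423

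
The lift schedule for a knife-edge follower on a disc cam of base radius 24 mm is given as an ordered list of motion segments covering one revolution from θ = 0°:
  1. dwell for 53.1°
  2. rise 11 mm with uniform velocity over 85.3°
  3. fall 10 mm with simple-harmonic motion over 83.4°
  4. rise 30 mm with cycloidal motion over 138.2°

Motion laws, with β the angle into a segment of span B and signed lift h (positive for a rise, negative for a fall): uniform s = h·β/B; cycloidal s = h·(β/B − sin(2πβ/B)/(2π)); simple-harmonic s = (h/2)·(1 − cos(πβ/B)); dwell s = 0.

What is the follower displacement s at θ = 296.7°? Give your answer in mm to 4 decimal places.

seg 1 [0°–53.1°] dwell: s stays 0.0000
seg 2 [53.1°–138.4°] uniform, h=11: full span → s += 11 → s = 11.0000
seg 3 [138.4°–221.8°] simple-harmonic, h=-10: full span → s += -10 → s = 1.0000
seg 4 [221.8°–360°] cycloidal, h=30: θ=296.7° here. β=74.9, B=138.2. 30·(0.5420 − sin(2π·0.5420)/(2π)) = 17.5035 → s = 18.5035

18.5035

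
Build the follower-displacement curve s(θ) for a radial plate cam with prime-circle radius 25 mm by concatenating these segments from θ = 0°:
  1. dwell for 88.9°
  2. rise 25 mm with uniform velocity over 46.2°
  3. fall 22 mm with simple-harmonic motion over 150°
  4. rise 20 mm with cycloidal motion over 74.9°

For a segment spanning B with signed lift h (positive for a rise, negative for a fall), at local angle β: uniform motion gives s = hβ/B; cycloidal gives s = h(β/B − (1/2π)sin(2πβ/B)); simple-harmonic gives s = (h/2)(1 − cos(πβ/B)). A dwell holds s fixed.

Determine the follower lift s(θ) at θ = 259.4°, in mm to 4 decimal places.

seg 1 [0°–88.9°] dwell: s stays 0.0000
seg 2 [88.9°–135.1°] uniform, h=25: full span → s += 25 → s = 25.0000
seg 3 [135.1°–285.1°] simple-harmonic, h=-22: θ=259.4° here. β=124.3, B=150. -22/2·(1 − cos(π·0.8287)) = -20.4446 → s = 4.5554

4.5554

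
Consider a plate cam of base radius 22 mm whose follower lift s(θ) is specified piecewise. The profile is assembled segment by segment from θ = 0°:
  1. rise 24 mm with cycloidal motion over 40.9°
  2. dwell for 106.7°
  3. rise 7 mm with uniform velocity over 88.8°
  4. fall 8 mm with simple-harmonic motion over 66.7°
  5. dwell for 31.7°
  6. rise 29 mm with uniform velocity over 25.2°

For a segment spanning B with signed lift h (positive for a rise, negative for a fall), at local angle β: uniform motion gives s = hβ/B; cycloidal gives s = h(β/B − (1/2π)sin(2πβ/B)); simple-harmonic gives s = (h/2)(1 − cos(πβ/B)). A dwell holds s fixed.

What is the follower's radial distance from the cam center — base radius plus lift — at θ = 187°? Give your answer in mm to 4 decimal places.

seg 1 [0°–40.9°] cycloidal, h=24: full span → s += 24 → s = 24.0000
seg 2 [40.9°–147.6°] dwell: s stays 24.0000
seg 3 [147.6°–236.4°] uniform, h=7: θ=187° here. β=39.4, B=88.8. 7·39.4/88.8 = 3.1059 → s = 27.1059
radial distance = base radius + s = 22 + 27.1059 = 49.1059

49.1059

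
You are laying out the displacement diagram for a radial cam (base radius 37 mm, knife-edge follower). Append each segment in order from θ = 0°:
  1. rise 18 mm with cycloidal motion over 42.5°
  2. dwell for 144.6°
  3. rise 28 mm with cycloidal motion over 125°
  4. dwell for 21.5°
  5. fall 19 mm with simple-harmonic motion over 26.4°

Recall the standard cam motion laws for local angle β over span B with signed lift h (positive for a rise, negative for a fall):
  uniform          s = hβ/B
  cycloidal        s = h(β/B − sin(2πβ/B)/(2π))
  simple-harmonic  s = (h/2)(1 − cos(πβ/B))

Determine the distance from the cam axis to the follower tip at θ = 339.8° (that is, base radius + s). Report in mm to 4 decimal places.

seg 1 [0°–42.5°] cycloidal, h=18: full span → s += 18 → s = 18.0000
seg 2 [42.5°–187.1°] dwell: s stays 18.0000
seg 3 [187.1°–312.1°] cycloidal, h=28: full span → s += 28 → s = 46.0000
seg 4 [312.1°–333.6°] dwell: s stays 46.0000
seg 5 [333.6°–360°] simple-harmonic, h=-19: θ=339.8° here. β=6.2, B=26.4. -19/2·(1 − cos(π·0.2348)) = -2.4705 → s = 43.5295
radial distance = base radius + s = 37 + 43.5295 = 80.5295

80.5295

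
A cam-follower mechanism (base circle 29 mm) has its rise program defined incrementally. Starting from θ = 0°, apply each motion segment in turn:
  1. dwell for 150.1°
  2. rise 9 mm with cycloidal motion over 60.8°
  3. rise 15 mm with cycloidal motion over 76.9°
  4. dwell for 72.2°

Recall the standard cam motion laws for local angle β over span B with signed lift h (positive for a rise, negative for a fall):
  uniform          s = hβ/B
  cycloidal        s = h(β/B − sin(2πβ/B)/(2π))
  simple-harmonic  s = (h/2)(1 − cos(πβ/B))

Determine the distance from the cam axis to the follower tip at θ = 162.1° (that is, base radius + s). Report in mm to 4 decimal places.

seg 1 [0°–150.1°] dwell: s stays 0.0000
seg 2 [150.1°–210.9°] cycloidal, h=9: θ=162.1° here. β=12, B=60.8. 9·(0.1974 − sin(2π·0.1974)/(2π)) = 0.4215 → s = 0.4215
radial distance = base radius + s = 29 + 0.4215 = 29.4215

29.4215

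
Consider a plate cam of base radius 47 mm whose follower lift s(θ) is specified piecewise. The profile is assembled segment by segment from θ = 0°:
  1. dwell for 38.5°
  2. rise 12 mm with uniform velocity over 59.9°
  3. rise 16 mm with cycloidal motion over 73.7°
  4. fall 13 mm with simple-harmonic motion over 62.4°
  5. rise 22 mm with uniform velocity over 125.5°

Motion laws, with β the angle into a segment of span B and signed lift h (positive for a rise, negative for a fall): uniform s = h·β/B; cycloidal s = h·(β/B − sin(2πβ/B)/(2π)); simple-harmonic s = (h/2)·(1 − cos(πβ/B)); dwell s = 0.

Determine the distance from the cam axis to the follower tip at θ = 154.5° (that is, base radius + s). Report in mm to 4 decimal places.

seg 1 [0°–38.5°] dwell: s stays 0.0000
seg 2 [38.5°–98.4°] uniform, h=12: full span → s += 12 → s = 12.0000
seg 3 [98.4°–172.1°] cycloidal, h=16: θ=154.5° here. β=56.1, B=73.7. 16·(0.7612 − sin(2π·0.7612)/(2π)) = 14.7193 → s = 26.7193
radial distance = base radius + s = 47 + 26.7193 = 73.7193

73.7193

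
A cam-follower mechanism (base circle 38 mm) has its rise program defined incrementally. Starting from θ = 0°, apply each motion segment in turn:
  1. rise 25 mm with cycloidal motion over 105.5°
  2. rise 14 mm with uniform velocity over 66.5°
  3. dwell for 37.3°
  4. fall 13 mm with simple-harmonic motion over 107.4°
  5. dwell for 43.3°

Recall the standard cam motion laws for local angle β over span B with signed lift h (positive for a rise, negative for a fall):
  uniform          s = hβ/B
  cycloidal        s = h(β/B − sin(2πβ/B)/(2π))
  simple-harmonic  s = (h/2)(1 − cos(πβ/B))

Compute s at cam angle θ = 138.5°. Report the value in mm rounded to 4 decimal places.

seg 1 [0°–105.5°] cycloidal, h=25: full span → s += 25 → s = 25.0000
seg 2 [105.5°–172°] uniform, h=14: θ=138.5° here. β=33, B=66.5. 14·33/66.5 = 6.9474 → s = 31.9474

31.9474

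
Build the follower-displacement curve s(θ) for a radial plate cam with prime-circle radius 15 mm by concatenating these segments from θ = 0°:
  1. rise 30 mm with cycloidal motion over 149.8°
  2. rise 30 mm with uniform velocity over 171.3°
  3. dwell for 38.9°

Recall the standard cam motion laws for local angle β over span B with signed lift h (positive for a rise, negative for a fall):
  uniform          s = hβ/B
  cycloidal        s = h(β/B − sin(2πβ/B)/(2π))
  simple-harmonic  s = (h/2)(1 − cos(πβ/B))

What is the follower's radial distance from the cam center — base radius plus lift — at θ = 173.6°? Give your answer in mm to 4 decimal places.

seg 1 [0°–149.8°] cycloidal, h=30: full span → s += 30 → s = 30.0000
seg 2 [149.8°–321.1°] uniform, h=30: θ=173.6° here. β=23.8, B=171.3. 30·23.8/171.3 = 4.1681 → s = 34.1681
radial distance = base radius + s = 15 + 34.1681 = 49.1681

49.1681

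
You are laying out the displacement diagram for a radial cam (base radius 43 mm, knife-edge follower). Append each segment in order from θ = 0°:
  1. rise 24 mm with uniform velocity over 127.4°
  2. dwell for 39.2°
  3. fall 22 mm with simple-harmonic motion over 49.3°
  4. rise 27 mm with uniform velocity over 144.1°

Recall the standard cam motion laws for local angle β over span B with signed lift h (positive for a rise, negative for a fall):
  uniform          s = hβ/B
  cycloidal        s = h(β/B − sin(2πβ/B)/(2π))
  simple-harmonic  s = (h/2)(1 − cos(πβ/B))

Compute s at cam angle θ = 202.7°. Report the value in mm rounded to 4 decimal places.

seg 1 [0°–127.4°] uniform, h=24: full span → s += 24 → s = 24.0000
seg 2 [127.4°–166.6°] dwell: s stays 24.0000
seg 3 [166.6°–215.9°] simple-harmonic, h=-22: θ=202.7° here. β=36.1, B=49.3. -22/2·(1 − cos(π·0.7323)) = -18.3326 → s = 5.6674

5.6674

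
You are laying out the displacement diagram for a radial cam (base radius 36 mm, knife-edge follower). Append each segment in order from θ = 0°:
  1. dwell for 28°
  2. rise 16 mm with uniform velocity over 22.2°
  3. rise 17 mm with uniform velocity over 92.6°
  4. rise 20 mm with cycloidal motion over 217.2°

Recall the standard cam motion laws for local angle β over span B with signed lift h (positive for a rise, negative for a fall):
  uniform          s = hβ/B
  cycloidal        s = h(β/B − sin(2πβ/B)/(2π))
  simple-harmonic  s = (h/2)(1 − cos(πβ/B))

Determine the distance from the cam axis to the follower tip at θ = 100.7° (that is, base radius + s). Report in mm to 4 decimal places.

seg 1 [0°–28°] dwell: s stays 0.0000
seg 2 [28°–50.2°] uniform, h=16: full span → s += 16 → s = 16.0000
seg 3 [50.2°–142.8°] uniform, h=17: θ=100.7° here. β=50.5, B=92.6. 17·50.5/92.6 = 9.2711 → s = 25.2711
radial distance = base radius + s = 36 + 25.2711 = 61.2711

61.2711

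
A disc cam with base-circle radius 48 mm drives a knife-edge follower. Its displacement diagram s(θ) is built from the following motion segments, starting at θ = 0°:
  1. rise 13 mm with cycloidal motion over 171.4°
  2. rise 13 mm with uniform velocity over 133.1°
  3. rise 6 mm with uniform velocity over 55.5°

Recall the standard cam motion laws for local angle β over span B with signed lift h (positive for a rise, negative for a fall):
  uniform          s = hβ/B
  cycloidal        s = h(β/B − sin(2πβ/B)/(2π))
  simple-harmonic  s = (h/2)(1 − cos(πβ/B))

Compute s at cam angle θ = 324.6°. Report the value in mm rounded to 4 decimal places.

seg 1 [0°–171.4°] cycloidal, h=13: full span → s += 13 → s = 13.0000
seg 2 [171.4°–304.5°] uniform, h=13: full span → s += 13 → s = 26.0000
seg 3 [304.5°–360°] uniform, h=6: θ=324.6° here. β=20.1, B=55.5. 6·20.1/55.5 = 2.1730 → s = 28.1730

28.1730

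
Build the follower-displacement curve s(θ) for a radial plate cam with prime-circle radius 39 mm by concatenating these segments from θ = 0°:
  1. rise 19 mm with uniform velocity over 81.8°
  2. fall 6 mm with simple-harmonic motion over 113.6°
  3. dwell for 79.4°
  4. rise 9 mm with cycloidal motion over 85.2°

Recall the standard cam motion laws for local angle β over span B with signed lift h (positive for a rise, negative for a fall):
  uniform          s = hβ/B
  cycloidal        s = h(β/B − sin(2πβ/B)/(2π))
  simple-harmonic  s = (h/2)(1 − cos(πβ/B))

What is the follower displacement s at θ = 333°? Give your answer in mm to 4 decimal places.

seg 1 [0°–81.8°] uniform, h=19: full span → s += 19 → s = 19.0000
seg 2 [81.8°–195.4°] simple-harmonic, h=-6: full span → s += -6 → s = 13.0000
seg 3 [195.4°–274.8°] dwell: s stays 13.0000
seg 4 [274.8°–360°] cycloidal, h=9: θ=333° here. β=58.2, B=85.2. 9·(0.6831 − sin(2π·0.6831)/(2π)) = 7.4556 → s = 20.4556

20.4556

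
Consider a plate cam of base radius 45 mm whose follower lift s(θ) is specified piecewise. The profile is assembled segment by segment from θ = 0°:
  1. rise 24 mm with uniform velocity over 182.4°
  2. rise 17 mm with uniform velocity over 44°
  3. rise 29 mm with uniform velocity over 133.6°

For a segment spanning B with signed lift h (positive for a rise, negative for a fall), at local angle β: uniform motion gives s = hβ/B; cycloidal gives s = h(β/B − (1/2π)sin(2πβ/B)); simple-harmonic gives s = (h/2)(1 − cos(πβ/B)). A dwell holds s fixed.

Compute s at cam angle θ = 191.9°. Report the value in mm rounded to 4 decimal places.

seg 1 [0°–182.4°] uniform, h=24: full span → s += 24 → s = 24.0000
seg 2 [182.4°–226.4°] uniform, h=17: θ=191.9° here. β=9.5, B=44. 17·9.5/44 = 3.6705 → s = 27.6705

27.6705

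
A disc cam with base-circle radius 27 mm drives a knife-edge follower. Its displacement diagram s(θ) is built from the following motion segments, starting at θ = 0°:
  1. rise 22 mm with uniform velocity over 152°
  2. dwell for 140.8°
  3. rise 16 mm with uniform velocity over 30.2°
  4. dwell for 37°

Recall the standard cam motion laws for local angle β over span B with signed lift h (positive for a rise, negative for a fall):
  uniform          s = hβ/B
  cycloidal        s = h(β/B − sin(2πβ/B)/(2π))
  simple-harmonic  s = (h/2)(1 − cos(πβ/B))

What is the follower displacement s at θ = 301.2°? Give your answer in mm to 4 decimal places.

seg 1 [0°–152°] uniform, h=22: full span → s += 22 → s = 22.0000
seg 2 [152°–292.8°] dwell: s stays 22.0000
seg 3 [292.8°–323°] uniform, h=16: θ=301.2° here. β=8.4, B=30.2. 16·8.4/30.2 = 4.4503 → s = 26.4503

26.4503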